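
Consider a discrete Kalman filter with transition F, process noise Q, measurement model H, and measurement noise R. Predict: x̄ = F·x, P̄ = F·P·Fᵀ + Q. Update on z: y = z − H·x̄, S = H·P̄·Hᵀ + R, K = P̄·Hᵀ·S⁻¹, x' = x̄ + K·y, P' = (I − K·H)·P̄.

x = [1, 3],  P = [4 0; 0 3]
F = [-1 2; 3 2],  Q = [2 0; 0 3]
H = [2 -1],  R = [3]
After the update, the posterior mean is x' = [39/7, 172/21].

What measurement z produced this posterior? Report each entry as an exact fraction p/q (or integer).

x̄ = F·x = [5, 9]
P̄ = F·P·Fᵀ + Q = [18 0; 0 51]
S = H·P̄·Hᵀ + R = [126]
K = P̄·Hᵀ·S⁻¹ = [2/7; -17/42]
x' − x̄ = [4/7, -17/21] = K·y
y = (KᵀK)⁻¹·Kᵀ·(x' − x̄) = [2]
z = y + H·x̄ = [2] + [1] = [3]

z = [3]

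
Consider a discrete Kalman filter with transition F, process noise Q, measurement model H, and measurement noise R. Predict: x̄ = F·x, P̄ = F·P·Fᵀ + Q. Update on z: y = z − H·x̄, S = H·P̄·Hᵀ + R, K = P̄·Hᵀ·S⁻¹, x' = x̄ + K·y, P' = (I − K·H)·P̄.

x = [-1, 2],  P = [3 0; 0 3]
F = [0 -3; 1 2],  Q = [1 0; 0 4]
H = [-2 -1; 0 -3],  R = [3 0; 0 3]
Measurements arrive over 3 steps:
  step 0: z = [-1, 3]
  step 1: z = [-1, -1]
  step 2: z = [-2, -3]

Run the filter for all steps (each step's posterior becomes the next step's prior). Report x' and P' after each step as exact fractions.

step 0: x̄ = F·x = [-6, 3]
step 0: P̄ = F·P·Fᵀ + Q = [28 -18; -18 19]
step 0: y = z − H·x̄ = [-10, 12]
step 0: S = H·P̄·Hᵀ + R = [62 -51; -51 174]
step 0: K = P̄·Hᵀ·S⁻¹ = [-1286/2729 470/2729; 17/2729 -889/2729]
step 0: x' = x̄ + K·y = [2126/2729, -2651/2729]
step 0: P' = (I − K·H)·P̄ = [2164/2729 -470/2729; -470/2729 889/2729]
step 1: x̄ = F·x = [7953/2729, -3176/2729]
step 1: P̄ = F·P·Fᵀ + Q = [10730/2729 -3924/2729; -3924/2729 14756/2729]
step 1: y = z − H·x̄ = [10001/2729, -12257/2729]
step 1: S = H·P̄·Hᵀ + R = [50167/2729 20724/2729; 20724/2729 140991/2729]
step 1: K = P̄·Hᵀ·S⁻¹ = [-331792/811483 116524/811483; -6908/811483 -253772/811483]
step 1: x' = x̄ + K·y = [625591/811483, 170072/811483]
step 1: P' = (I − K·H)·P̄ = [555950/811483 -116524/811483; -116524/811483 253772/811483]
step 2: x̄ = F·x = [-510216/811483, 965735/811483]
step 2: P̄ = F·P·Fᵀ + Q = [3095431/811483 -1173060/811483; -1173060/811483 4350874/811483]
step 2: y = z − H·x̄ = [-1677663/811483, 462756/811483]
step 2: S = H·P̄·Hᵀ + R = [14474807/811483 6014262/811483; 6014262/811483 41592315/811483]
step 2: K = P̄·Hᵀ·S⁻¹ = [-94422710/232442489 33320816/232442489; -2004754/232442489 -72655894/232442489]
step 2: x' = x̄ + K·y = [68064294/232442489, 239338591/232442489]
step 2: P' = (I − K·H)·P̄ = [158294473/232442489 -33320816/232442489; -33320816/232442489 72655894/232442489]

step 0: x' = [2126/2729, -2651/2729], P' = [2164/2729 -470/2729; -470/2729 889/2729]
step 1: x' = [625591/811483, 170072/811483], P' = [555950/811483 -116524/811483; -116524/811483 253772/811483]
step 2: x' = [68064294/232442489, 239338591/232442489], P' = [158294473/232442489 -33320816/232442489; -33320816/232442489 72655894/232442489]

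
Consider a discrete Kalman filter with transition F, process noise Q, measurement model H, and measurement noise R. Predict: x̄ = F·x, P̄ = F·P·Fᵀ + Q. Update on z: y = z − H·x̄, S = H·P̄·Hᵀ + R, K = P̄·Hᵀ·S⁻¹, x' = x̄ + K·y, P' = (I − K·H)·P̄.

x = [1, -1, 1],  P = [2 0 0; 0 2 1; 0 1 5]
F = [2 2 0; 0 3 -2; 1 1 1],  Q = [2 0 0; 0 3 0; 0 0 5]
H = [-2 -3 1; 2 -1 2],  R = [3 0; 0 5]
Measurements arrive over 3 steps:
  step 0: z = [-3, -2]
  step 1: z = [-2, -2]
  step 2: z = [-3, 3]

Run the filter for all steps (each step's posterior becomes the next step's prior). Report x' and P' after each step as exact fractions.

step 0: x̄ = F·x = [0, -5, 1]
step 0: P̄ = F·P·Fᵀ + Q = [18 8 10; 8 29 -3; 10 -3 16]
step 0: y = z − H·x̄ = [-19, -9]
step 0: S = H·P̄·Hᵀ + R = [426 16; 16 230]
step 0: K = P̄·Hᵀ·S⁻¹ = [-3067/24431 5312/24431; -6019/24431 -3199/48862; 135/48862 11675/48862]
step 0: x' = x̄ + K·y = [10465/24431, 13203/48862, -29389/24431]
step 0: P' = (I − K·H)·P̄ = [31432/24431 -28726/24431 -32515/24431; -28726/24431 80189/48862 89549/48862; -32515/24431 89549/48862 69496/24431]
step 1: x̄ = F·x = [3103/2221, 157165/48862, -24645/48862]
step 1: P̄ = F·P·Fᵀ + Q = [9560/2221 1743/2221 4788/2221; 1743/2221 349667/48862 4918/24431; 4788/2221 4918/24431 460489/48862]
step 1: y = z − H·x̄ = [267474/24431, -27801/48862]
step 1: S = H·P̄·Hᵀ + R = [2287575/24431 695791/48862; 695791/48862 3927173/48862]
step 1: K = P̄·Hᵀ·S⁻¹ = [-86063112/715618699 123299762/715618699; -172154948/715618699 -15656173/715618699; 3464593/715618699 203805751/715618699]
step 1: x' = x̄ + K·y = [-12580742/715618699, 425924542/715618699, -438971991/715618699]
step 1: P' = (I − K·H)·P̄ = [825995382/715618699 -764618962/715618699 -900055458/715618699; -764618962/715618699 1108472519/715618699 1279714789/715618699; -900055458/715618699 1279714789/715618699 2049427230/715618699]
step 2: x̄ = F·x = [826687600/715618699, 2155717608/715618699, -25628191/715618699]
step 2: P̄ = F·P·Fᵀ + Q = [3052157306/715618699 544484018/715618699 1569778616/715618699; 544484018/715618699 4964240220/715618699 12531916/715618699; 1569778616/715618699 12531916/715618699 6792069364/715618699]
step 2: y = z − H·x̄ = [5999300118/715618699, 2700454887/715618699]
step 2: S = H·P̄·Hᵀ + R = [66005218921/715618699 10863013448/715618699; 10863013448/715618699 58249405587/715618699]
step 2: K = P̄·Hᵀ·S⁻¹ = [-634113118002/5207745006977 896018977654/5207745006977; -1241399961036/5207745006977 -112714606848/5207745006977; 40570671104/5207745006977 1486483175108/5207745006977]
step 2: x' = x̄ + K·y = [4081226704538/5207745006977, 4855261567008/5207745006977, 5763001034839/5207745006977]
step 2: P' = (I − K·H)·P̄ = [5853449967742/5207745006977 -5367185242034/5207745006977 -6296995144624/5207745006977; -5367185242034/5207745006977 7817587636836/5207745006977 8994192543332/5207745006977; -6296995144624/5207745006977 8994192543332/5207745006977 14510299354060/5207745006977]

step 0: x' = [10465/24431, 13203/48862, -29389/24431], P' = [31432/24431 -28726/24431 -32515/24431; -28726/24431 80189/48862 89549/48862; -32515/24431 89549/48862 69496/24431]
step 1: x' = [-12580742/715618699, 425924542/715618699, -438971991/715618699], P' = [825995382/715618699 -764618962/715618699 -900055458/715618699; -764618962/715618699 1108472519/715618699 1279714789/715618699; -900055458/715618699 1279714789/715618699 2049427230/715618699]
step 2: x' = [4081226704538/5207745006977, 4855261567008/5207745006977, 5763001034839/5207745006977], P' = [5853449967742/5207745006977 -5367185242034/5207745006977 -6296995144624/5207745006977; -5367185242034/5207745006977 7817587636836/5207745006977 8994192543332/5207745006977; -6296995144624/5207745006977 8994192543332/5207745006977 14510299354060/5207745006977]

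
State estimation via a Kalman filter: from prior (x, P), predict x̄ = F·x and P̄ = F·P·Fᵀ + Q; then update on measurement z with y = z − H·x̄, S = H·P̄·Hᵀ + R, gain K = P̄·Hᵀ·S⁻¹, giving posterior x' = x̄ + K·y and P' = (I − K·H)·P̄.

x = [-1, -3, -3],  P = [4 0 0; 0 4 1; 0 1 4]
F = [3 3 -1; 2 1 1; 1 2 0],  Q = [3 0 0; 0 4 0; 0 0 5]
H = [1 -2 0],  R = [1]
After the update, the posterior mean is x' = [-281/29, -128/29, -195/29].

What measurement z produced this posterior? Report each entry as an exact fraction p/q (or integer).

z = [-1]

x̄ = F·x = [-9, -8, -7]
P̄ = F·P·Fᵀ + Q = [73 34 34; 34 30 18; 34 18 25]
S = H·P̄·Hᵀ + R = [58]
K = P̄·Hᵀ·S⁻¹ = [5/58; -13/29; -1/29]
x' − x̄ = [-20/29, 104/29, 8/29] = K·y
y = (KᵀK)⁻¹·Kᵀ·(x' − x̄) = [-8]
z = y + H·x̄ = [-8] + [7] = [-1]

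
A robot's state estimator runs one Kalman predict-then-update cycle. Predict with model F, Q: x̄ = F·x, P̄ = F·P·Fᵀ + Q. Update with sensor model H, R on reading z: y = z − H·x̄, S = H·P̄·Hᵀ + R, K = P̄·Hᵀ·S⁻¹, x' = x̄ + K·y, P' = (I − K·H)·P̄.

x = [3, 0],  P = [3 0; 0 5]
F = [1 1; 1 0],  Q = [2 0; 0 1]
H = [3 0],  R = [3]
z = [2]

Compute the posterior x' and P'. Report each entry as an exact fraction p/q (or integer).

x' = [23/31, 72/31]
P' = [10/31 3/31; 3/31 97/31]

x̄ = F·x = [3, 3]
P̄ = F·P·Fᵀ + Q = [10 3; 3 4]
y = z − H·x̄ = [-7]
S = H·P̄·Hᵀ + R = [93]
K = P̄·Hᵀ·S⁻¹ = [10/31; 3/31]
x' = x̄ + K·y = [23/31, 72/31]
P' = (I − K·H)·P̄ = [10/31 3/31; 3/31 97/31]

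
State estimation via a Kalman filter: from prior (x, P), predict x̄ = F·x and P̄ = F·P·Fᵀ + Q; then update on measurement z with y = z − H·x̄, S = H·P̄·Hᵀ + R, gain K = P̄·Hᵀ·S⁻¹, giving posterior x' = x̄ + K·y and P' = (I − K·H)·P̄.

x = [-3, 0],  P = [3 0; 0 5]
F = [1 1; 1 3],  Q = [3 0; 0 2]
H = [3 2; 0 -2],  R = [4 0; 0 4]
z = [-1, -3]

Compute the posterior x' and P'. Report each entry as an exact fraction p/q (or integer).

x' = [-3579/2753, 3950/2753]
P' = [1852/2753 -1284/2753; -1284/2753 2234/2753]

x̄ = F·x = [-3, -3]
P̄ = F·P·Fᵀ + Q = [11 18; 18 50]
y = z − H·x̄ = [14, -9]
S = H·P̄·Hᵀ + R = [519 -308; -308 204]
K = P̄·Hᵀ·S⁻¹ = [747/2753 642/2753; 154/2753 -1117/2753]
x' = x̄ + K·y = [-3579/2753, 3950/2753]
P' = (I − K·H)·P̄ = [1852/2753 -1284/2753; -1284/2753 2234/2753]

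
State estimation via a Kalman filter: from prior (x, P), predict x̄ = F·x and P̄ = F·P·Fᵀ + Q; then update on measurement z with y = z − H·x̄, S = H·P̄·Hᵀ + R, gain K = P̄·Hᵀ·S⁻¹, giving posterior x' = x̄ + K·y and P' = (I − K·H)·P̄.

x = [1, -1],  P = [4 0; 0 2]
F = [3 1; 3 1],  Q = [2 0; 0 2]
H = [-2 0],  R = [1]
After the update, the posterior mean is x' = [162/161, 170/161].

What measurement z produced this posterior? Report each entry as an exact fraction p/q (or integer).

z = [-2]

x̄ = F·x = [2, 2]
P̄ = F·P·Fᵀ + Q = [40 38; 38 40]
S = H·P̄·Hᵀ + R = [161]
K = P̄·Hᵀ·S⁻¹ = [-80/161; -76/161]
x' − x̄ = [-160/161, -152/161] = K·y
y = (KᵀK)⁻¹·Kᵀ·(x' − x̄) = [2]
z = y + H·x̄ = [2] + [-4] = [-2]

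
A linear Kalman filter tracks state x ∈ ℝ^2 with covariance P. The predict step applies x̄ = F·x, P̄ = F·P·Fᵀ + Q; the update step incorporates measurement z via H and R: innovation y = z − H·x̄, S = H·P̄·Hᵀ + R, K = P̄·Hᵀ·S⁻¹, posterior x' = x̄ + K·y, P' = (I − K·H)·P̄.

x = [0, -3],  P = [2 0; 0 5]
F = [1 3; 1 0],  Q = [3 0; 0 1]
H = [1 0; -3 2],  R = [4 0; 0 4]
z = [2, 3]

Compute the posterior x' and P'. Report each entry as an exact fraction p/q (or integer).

x' = [-41/319, 679/638]
P' = [392/319 442/319; 442/319 736/319]

x̄ = F·x = [-9, 0]
P̄ = F·P·Fᵀ + Q = [50 2; 2 3]
y = z − H·x̄ = [11, -24]
S = H·P̄·Hᵀ + R = [54 -146; -146 442]
K = P̄·Hᵀ·S⁻¹ = [98/319 -73/319; 221/638 73/638]
x' = x̄ + K·y = [-41/319, 679/638]
P' = (I − K·H)·P̄ = [392/319 442/319; 442/319 736/319]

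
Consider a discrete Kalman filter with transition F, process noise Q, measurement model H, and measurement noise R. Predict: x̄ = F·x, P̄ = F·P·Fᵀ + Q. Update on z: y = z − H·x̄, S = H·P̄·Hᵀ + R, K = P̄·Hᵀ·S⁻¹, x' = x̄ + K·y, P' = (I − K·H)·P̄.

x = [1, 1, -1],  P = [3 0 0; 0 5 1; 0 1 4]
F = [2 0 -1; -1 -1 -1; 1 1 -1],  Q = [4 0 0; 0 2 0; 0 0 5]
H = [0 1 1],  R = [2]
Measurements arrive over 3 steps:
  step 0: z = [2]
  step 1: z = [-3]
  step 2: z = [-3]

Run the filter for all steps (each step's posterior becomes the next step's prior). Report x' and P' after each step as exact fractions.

step 0: x' = [3, -1, 3], P' = [436/25 -121/25 137/25; -121/25 256/25 -232/25; 137/25 -232/25 254/25]
step 1: x' = [3603/1241, -5101/1241, 1228/1241], P' = [76878/1241 -36393/1241 36313/1241; -36393/1241 22580/1241 -21844/1241; 36313/1241 -21844/1241 23490/1241]
step 2: x' = [606746/105129, -57170/105129, -255683/105129], P' = [8374042/105129 -3587653/105129 3391109/105129; -3587653/105129 1958158/105129 -1801358/105129; 3391109/105129 -1801358/105129 1849852/105129]

step 0: x̄ = F·x = [3, -1, 3]
step 0: P̄ = F·P·Fᵀ + Q = [20 -1 9; -1 16 -4; 9 -4 15]
step 0: y = z − H·x̄ = [0]
step 0: S = H·P̄·Hᵀ + R = [25]
step 0: K = P̄·Hᵀ·S⁻¹ = [8/25; 12/25; 11/25]
step 0: x' = x̄ + K·y = [3, -1, 3]
step 0: P' = (I − K·H)·P̄ = [436/25 -121/25 137/25; -121/25 256/25 -232/25; 137/25 -232/25 254/25]
step 1: x̄ = F·x = [3, -5, -1]
step 1: P̄ = F·P·Fᵀ + Q = [62 -149/5 141/5; -149/5 564/25 -196/25; 141/5 -196/25 1019/25]
step 1: y = z − H·x̄ = [3]
step 1: S = H·P̄·Hᵀ + R = [1241/25]
step 1: K = P̄·Hᵀ·S⁻¹ = [-40/1241; 368/1241; 823/1241]
step 1: x' = x̄ + K·y = [3603/1241, -5101/1241, 1228/1241]
step 1: P' = (I − K·H)·P̄ = [76878/1241 -36393/1241 36313/1241; -36393/1241 22580/1241 -21844/1241; 36313/1241 -21844/1241 23490/1241]
step 2: x̄ = F·x = [5978/1241, 270/1241, -2726/1241]
step 2: P̄ = F·P·Fᵀ + Q = [190714/1241 -115637/1241 17365/1241; -115637/1241 81582/1241 -3182/1241; 17365/1241 -3182/1241 27429/1241]
step 2: y = z − H·x̄ = [-1267/1241]
step 2: S = H·P̄·Hᵀ + R = [105129/1241]
step 2: K = P̄·Hᵀ·S⁻¹ = [-98272/105129; 78400/105129; 24247/105129]
step 2: x' = x̄ + K·y = [606746/105129, -57170/105129, -255683/105129]
step 2: P' = (I − K·H)·P̄ = [8374042/105129 -3587653/105129 3391109/105129; -3587653/105129 1958158/105129 -1801358/105129; 3391109/105129 -1801358/105129 1849852/105129]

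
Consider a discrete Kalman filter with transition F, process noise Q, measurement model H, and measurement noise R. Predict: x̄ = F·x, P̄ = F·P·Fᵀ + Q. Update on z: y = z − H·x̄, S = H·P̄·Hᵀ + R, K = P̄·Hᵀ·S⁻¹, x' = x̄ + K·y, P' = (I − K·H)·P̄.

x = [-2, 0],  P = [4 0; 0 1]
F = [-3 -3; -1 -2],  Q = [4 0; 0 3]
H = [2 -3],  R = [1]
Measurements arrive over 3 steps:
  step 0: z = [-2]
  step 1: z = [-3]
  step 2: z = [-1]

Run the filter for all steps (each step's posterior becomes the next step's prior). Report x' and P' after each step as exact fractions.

step 0: x̄ = F·x = [6, 2]
step 0: P̄ = F·P·Fᵀ + Q = [49 18; 18 11]
step 0: y = z − H·x̄ = [-8]
step 0: S = H·P̄·Hᵀ + R = [80]
step 0: K = P̄·Hᵀ·S⁻¹ = [11/20; 3/80]
step 0: x' = x̄ + K·y = [8/5, 17/10]
step 0: P' = (I − K·H)·P̄ = [124/5 327/20; 327/20 871/80]
step 1: x̄ = F·x = [-99/10, -5]
step 1: P̄ = F·P·Fᵀ + Q = [49559/80 2295/8; 2295/8 547/4]
step 1: y = z − H·x̄ = [9/5]
step 1: S = H·P̄·Hᵀ + R = [1336/5]
step 1: K = P̄·Hᵀ·S⁻¹ = [7567/5344; 1635/2672]
step 1: x' = x̄ + K·y = [-39285/5344, -10417/2672]
step 1: P' = (I − K·H)·P̄ = [1790267/21376 591711/10688; 591711/10688 196147/5344]
step 2: x̄ = F·x = [180357/5344, 80953/5344]
step 2: P̄ = F·P·Fᵀ + Q = [44560795/21376 20729127/21376; 20729127/21376 9726435/21376]
step 2: y = z − H·x̄ = [-123199/5344]
step 2: S = H·P̄·Hᵀ + R = [17052947/21376]
step 2: K = P̄·Hᵀ·S⁻¹ = [26934209/17052947; 12278949/17052947]
step 2: x' = x̄ + K·y = [-45405923/17052947, -24750565/17052947]
step 2: P' = (I − K·H)·P̄ = [1611211684/17052947 1065163053/17052947; 1065163053/17052947 706015719/17052947]

step 0: x' = [8/5, 17/10], P' = [124/5 327/20; 327/20 871/80]
step 1: x' = [-39285/5344, -10417/2672], P' = [1790267/21376 591711/10688; 591711/10688 196147/5344]
step 2: x' = [-45405923/17052947, -24750565/17052947], P' = [1611211684/17052947 1065163053/17052947; 1065163053/17052947 706015719/17052947]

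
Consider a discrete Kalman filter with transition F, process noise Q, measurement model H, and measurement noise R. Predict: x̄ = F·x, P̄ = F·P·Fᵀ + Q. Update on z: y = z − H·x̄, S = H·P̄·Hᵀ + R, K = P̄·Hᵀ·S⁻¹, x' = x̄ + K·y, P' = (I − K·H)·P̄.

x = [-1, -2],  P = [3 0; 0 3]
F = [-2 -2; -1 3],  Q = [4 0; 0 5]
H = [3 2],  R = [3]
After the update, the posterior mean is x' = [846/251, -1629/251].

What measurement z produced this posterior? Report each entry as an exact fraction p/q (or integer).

x̄ = F·x = [6, -5]
P̄ = F·P·Fᵀ + Q = [28 -12; -12 35]
S = H·P̄·Hᵀ + R = [251]
K = P̄·Hᵀ·S⁻¹ = [60/251; 34/251]
x' − x̄ = [-660/251, -374/251] = K·y
y = (KᵀK)⁻¹·Kᵀ·(x' − x̄) = [-11]
z = y + H·x̄ = [-11] + [8] = [-3]

z = [-3]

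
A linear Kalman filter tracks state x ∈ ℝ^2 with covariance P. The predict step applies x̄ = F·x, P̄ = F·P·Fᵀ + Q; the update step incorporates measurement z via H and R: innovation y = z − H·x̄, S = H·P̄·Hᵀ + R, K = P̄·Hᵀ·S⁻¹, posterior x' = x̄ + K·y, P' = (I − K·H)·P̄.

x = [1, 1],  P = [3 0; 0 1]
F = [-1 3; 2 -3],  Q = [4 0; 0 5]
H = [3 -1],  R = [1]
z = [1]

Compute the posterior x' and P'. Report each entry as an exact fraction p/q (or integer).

x̄ = F·x = [2, -1]
P̄ = F·P·Fᵀ + Q = [16 -15; -15 26]
y = z − H·x̄ = [-6]
S = H·P̄·Hᵀ + R = [261]
K = P̄·Hᵀ·S⁻¹ = [7/29; -71/261]
x' = x̄ + K·y = [16/29, 55/87]
P' = (I − K·H)·P̄ = [23/29 62/29; 62/29 1745/261]

x' = [16/29, 55/87]
P' = [23/29 62/29; 62/29 1745/261]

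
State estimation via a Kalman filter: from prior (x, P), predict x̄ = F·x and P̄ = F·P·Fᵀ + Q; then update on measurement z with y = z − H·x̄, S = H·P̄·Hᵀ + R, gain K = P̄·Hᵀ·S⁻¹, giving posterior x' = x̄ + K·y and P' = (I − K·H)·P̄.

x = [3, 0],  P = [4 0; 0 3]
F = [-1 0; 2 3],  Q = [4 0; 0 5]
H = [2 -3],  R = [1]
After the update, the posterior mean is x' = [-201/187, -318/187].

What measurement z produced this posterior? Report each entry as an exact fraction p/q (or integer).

z = [3]

x̄ = F·x = [-3, 6]
P̄ = F·P·Fᵀ + Q = [8 -8; -8 48]
S = H·P̄·Hᵀ + R = [561]
K = P̄·Hᵀ·S⁻¹ = [40/561; -160/561]
x' − x̄ = [360/187, -1440/187] = K·y
y = (KᵀK)⁻¹·Kᵀ·(x' − x̄) = [27]
z = y + H·x̄ = [27] + [-24] = [3]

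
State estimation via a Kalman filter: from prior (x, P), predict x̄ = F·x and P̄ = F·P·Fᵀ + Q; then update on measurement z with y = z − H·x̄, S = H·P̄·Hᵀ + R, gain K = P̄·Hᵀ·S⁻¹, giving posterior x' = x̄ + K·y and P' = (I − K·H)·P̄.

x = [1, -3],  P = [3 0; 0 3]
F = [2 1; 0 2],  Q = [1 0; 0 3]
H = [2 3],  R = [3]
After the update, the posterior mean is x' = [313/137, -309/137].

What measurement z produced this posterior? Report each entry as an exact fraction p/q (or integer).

z = [-2]

x̄ = F·x = [-1, -6]
P̄ = F·P·Fᵀ + Q = [16 6; 6 15]
S = H·P̄·Hᵀ + R = [274]
K = P̄·Hᵀ·S⁻¹ = [25/137; 57/274]
x' − x̄ = [450/137, 513/137] = K·y
y = (KᵀK)⁻¹·Kᵀ·(x' − x̄) = [18]
z = y + H·x̄ = [18] + [-20] = [-2]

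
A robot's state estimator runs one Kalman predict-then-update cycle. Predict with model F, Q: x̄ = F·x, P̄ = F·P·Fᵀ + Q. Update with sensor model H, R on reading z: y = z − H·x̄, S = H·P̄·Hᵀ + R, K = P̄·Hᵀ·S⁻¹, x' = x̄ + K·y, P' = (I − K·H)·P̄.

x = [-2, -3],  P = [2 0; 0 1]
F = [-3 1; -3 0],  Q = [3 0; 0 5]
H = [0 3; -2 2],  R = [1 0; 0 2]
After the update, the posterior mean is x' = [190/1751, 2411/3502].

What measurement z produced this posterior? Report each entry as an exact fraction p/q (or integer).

x̄ = F·x = [3, 6]
P̄ = F·P·Fᵀ + Q = [22 18; 18 23]
S = H·P̄·Hᵀ + R = [208 30; 30 38]
K = P̄·Hᵀ·S⁻¹ = [573/1751 -821/1751; 1161/3502 5/3502]
x' − x̄ = [-5063/1751, -18601/3502] = K·y
y = (KᵀK)⁻¹·Kᵀ·(x' − x̄) = [-16, -5]
z = y + H·x̄ = [-16, -5] + [18, 6] = [2, 1]

z = [2, 1]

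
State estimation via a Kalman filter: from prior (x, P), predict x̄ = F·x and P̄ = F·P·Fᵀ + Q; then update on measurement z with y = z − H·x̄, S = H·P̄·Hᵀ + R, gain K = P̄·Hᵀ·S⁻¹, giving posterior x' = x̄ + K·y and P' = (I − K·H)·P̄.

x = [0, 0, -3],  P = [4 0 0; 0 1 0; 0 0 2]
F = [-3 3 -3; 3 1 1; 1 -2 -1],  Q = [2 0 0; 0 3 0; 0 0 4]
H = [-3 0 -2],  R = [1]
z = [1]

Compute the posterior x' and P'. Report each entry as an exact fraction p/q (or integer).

x' = [-222/83, 970/249, 883/249]
P' = [1043/166 -717/166 -768/83; -717/166 10715/498 1588/249; -768/83 1588/249 3454/249]

x̄ = F·x = [9, -3, 3]
P̄ = F·P·Fᵀ + Q = [65 -39 -12; -39 42 8; -12 8 14]
y = z − H·x̄ = [34]
S = H·P̄·Hᵀ + R = [498]
K = P̄·Hᵀ·S⁻¹ = [-57/166; 101/498; 4/249]
x' = x̄ + K·y = [-222/83, 970/249, 883/249]
P' = (I − K·H)·P̄ = [1043/166 -717/166 -768/83; -717/166 10715/498 1588/249; -768/83 1588/249 3454/249]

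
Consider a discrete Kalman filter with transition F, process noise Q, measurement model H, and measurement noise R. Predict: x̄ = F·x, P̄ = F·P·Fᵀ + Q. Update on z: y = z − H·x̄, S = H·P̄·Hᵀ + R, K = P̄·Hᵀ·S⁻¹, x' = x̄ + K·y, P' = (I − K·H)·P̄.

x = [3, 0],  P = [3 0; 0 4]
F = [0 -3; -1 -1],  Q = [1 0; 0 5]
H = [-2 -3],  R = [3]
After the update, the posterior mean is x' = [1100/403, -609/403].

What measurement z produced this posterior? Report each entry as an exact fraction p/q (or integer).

z = [-1]

x̄ = F·x = [0, -3]
P̄ = F·P·Fᵀ + Q = [37 12; 12 12]
S = H·P̄·Hᵀ + R = [403]
K = P̄·Hᵀ·S⁻¹ = [-110/403; -60/403]
x' − x̄ = [1100/403, 600/403] = K·y
y = (KᵀK)⁻¹·Kᵀ·(x' − x̄) = [-10]
z = y + H·x̄ = [-10] + [9] = [-1]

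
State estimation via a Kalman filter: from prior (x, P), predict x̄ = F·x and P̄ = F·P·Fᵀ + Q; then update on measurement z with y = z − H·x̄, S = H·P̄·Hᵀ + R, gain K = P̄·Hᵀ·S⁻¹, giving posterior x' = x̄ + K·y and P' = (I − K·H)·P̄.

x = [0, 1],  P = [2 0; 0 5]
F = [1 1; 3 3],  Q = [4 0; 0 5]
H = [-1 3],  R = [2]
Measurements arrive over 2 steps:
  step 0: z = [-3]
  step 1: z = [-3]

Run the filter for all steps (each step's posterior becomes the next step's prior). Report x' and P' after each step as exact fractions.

step 0: x̄ = F·x = [1, 3]
step 0: P̄ = F·P·Fᵀ + Q = [11 21; 21 68]
step 0: y = z − H·x̄ = [-11]
step 0: S = H·P̄·Hᵀ + R = [499]
step 0: K = P̄·Hᵀ·S⁻¹ = [52/499; 183/499]
step 0: x' = x̄ + K·y = [-73/499, -516/499]
step 0: P' = (I − K·H)·P̄ = [2785/499 963/499; 963/499 443/499]
step 1: x̄ = F·x = [-589/499, -1767/499]
step 1: P̄ = F·P·Fᵀ + Q = [7150/499 15462/499; 15462/499 48881/499]
step 1: y = z − H·x̄ = [3215/499]
step 1: S = H·P̄·Hᵀ + R = [355305/499]
step 1: K = P̄·Hᵀ·S⁻¹ = [39236/355305; 43727/118435]
step 1: x' = x̄ + K·y = [-33319/71061, -27532/23687]
step 1: P' = (I − K·H)·P̄ = [2005946/355305 231602/118435; 231602/118435 106352/118435]

step 0: x' = [-73/499, -516/499], P' = [2785/499 963/499; 963/499 443/499]
step 1: x' = [-33319/71061, -27532/23687], P' = [2005946/355305 231602/118435; 231602/118435 106352/118435]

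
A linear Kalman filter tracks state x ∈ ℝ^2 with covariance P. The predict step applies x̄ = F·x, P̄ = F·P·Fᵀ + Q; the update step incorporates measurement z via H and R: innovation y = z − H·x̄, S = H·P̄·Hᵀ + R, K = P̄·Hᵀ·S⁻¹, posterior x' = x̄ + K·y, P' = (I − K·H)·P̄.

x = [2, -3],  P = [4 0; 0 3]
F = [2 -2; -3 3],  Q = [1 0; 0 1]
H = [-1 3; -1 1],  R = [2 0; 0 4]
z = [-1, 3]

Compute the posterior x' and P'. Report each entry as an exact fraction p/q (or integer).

x̄ = F·x = [10, -15]
P̄ = F·P·Fᵀ + Q = [29 -42; -42 64]
y = z − H·x̄ = [54, 28]
S = H·P̄·Hᵀ + R = [859 389; 389 181]
K = P̄·Hᵀ·S⁻¹ = [-218/2079 -347/2079; 80/297 2/297]
x' = x̄ + K·y = [-698/2079, -79/297]
P' = (I − K·H)·P̄ = [1864/2079 68/297; 68/297 76/297]

x' = [-698/2079, -79/297]
P' = [1864/2079 68/297; 68/297 76/297]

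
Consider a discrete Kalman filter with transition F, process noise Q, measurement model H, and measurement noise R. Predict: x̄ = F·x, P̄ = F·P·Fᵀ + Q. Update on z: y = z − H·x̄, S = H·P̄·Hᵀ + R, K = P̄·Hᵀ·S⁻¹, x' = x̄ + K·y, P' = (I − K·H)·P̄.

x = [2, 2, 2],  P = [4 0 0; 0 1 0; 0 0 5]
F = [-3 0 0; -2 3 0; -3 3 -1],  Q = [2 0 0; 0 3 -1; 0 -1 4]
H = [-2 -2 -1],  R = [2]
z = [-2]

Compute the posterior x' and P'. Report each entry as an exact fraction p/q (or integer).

x̄ = F·x = [-6, 2, -2]
P̄ = F·P·Fᵀ + Q = [38 24 36; 24 28 32; 36 32 54]
y = z − H·x̄ = [-12]
S = H·P̄·Hᵀ + R = [784]
K = P̄·Hᵀ·S⁻¹ = [-10/49; -17/98; -95/392]
x' = x̄ + K·y = [-174/49, 200/49, 89/98]
P' = (I − K·H)·P̄ = [262/49 -184/49 -136/49; -184/49 216/49 -47/49; -136/49 -47/49 1559/196]

x' = [-174/49, 200/49, 89/98]
P' = [262/49 -184/49 -136/49; -184/49 216/49 -47/49; -136/49 -47/49 1559/196]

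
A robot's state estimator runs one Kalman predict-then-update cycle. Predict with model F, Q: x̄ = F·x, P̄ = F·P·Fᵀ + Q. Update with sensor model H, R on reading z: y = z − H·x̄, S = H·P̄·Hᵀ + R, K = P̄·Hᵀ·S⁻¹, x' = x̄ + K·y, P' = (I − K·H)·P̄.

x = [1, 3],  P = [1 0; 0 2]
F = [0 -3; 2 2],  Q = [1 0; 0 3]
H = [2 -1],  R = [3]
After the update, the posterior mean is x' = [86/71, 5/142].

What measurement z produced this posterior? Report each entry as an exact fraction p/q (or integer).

z = [3]

x̄ = F·x = [-9, 8]
P̄ = F·P·Fᵀ + Q = [19 -12; -12 15]
S = H·P̄·Hᵀ + R = [142]
K = P̄·Hᵀ·S⁻¹ = [25/71; -39/142]
x' − x̄ = [725/71, -1131/142] = K·y
y = (KᵀK)⁻¹·Kᵀ·(x' − x̄) = [29]
z = y + H·x̄ = [29] + [-26] = [3]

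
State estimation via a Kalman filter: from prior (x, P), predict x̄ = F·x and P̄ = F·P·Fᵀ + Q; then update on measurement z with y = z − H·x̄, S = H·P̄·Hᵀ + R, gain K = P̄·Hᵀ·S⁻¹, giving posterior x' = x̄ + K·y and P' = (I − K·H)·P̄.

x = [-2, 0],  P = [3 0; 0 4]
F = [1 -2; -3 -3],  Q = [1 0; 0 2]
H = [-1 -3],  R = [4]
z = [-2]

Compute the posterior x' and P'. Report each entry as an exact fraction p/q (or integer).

x̄ = F·x = [-2, 6]
P̄ = F·P·Fᵀ + Q = [20 15; 15 65]
y = z − H·x̄ = [14]
S = H·P̄·Hᵀ + R = [699]
K = P̄·Hᵀ·S⁻¹ = [-65/699; -70/233]
x' = x̄ + K·y = [-2308/699, 418/233]
P' = (I − K·H)·P̄ = [9755/699 -1055/233; -1055/233 445/233]

x' = [-2308/699, 418/233]
P' = [9755/699 -1055/233; -1055/233 445/233]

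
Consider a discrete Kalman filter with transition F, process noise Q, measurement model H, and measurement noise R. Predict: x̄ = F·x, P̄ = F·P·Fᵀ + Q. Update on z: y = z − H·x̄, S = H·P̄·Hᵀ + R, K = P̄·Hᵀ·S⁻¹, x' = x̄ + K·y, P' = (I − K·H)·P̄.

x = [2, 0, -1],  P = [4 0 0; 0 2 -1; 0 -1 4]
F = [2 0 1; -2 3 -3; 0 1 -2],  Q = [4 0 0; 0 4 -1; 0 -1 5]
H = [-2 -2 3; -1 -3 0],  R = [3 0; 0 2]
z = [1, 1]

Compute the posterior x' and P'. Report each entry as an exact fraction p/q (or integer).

x̄ = F·x = [3, -1, 2]
P̄ = F·P·Fᵀ + Q = [24 -31 -9; -31 92 38; -9 38 27]
y = z − H·x̄ = [-1, 1]
S = H·P̄·Hᵀ + R = [114 37; 37 668]
K = P̄·Hᵀ·S⁻¹ = [-661/4399 491/4399; 3721/74783 -27634/74783; 19249/74783 -12821/74783]
x' = x̄ + K·y = [14349/4399, -106138/74783, 117496/74783]
P' = (I − K·H)·P̄ = [63104/4399 -21362/4399 27167/4399; -21362/4399 139474/74783 -145399/74783; 27167/4399 -145399/74783 230209/74783]

x' = [14349/4399, -106138/74783, 117496/74783]
P' = [63104/4399 -21362/4399 27167/4399; -21362/4399 139474/74783 -145399/74783; 27167/4399 -145399/74783 230209/74783]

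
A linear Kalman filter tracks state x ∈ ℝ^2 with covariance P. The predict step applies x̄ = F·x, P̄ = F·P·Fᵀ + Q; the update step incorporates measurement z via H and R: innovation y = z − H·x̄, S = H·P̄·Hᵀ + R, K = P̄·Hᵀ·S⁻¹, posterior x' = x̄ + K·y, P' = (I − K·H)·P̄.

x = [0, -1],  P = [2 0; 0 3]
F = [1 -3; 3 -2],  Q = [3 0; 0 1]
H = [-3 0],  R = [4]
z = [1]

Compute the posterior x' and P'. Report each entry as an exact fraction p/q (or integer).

x̄ = F·x = [3, 2]
P̄ = F·P·Fᵀ + Q = [32 24; 24 31]
y = z − H·x̄ = [10]
S = H·P̄·Hᵀ + R = [292]
K = P̄·Hᵀ·S⁻¹ = [-24/73; -18/73]
x' = x̄ + K·y = [-21/73, -34/73]
P' = (I − K·H)·P̄ = [32/73 24/73; 24/73 967/73]

x' = [-21/73, -34/73]
P' = [32/73 24/73; 24/73 967/73]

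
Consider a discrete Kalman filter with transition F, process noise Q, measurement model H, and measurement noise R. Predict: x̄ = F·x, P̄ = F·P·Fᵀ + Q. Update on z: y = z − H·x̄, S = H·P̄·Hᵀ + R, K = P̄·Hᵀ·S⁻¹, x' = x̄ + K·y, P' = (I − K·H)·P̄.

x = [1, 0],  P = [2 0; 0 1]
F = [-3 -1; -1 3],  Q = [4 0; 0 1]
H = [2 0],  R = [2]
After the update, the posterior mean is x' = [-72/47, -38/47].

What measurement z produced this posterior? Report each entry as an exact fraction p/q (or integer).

z = [-3]

x̄ = F·x = [-3, -1]
P̄ = F·P·Fᵀ + Q = [23 3; 3 12]
S = H·P̄·Hᵀ + R = [94]
K = P̄·Hᵀ·S⁻¹ = [23/47; 3/47]
x' − x̄ = [69/47, 9/47] = K·y
y = (KᵀK)⁻¹·Kᵀ·(x' − x̄) = [3]
z = y + H·x̄ = [3] + [-6] = [-3]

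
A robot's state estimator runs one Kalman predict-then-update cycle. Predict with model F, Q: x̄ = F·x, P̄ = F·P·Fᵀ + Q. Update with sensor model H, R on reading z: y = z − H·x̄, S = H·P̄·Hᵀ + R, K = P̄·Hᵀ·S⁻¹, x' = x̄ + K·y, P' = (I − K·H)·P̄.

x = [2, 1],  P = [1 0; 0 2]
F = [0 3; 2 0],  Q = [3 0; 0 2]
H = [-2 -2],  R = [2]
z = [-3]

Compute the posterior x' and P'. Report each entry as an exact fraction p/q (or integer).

x̄ = F·x = [3, 4]
P̄ = F·P·Fᵀ + Q = [21 0; 0 6]
y = z − H·x̄ = [11]
S = H·P̄·Hᵀ + R = [110]
K = P̄·Hᵀ·S⁻¹ = [-21/55; -6/55]
x' = x̄ + K·y = [-6/5, 14/5]
P' = (I − K·H)·P̄ = [273/55 -252/55; -252/55 258/55]

x' = [-6/5, 14/5]
P' = [273/55 -252/55; -252/55 258/55]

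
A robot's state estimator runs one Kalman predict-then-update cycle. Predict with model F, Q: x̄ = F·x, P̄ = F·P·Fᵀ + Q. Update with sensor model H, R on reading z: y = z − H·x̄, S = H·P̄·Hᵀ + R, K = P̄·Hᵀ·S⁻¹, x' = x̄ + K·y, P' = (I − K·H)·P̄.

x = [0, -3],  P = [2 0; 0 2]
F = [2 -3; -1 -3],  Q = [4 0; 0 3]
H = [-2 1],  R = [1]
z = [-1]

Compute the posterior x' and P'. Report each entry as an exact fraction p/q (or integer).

x' = [53/11, 94/11]
P' = [131/22 501/44; 501/44 1999/88]

x̄ = F·x = [9, 9]
P̄ = F·P·Fᵀ + Q = [30 14; 14 23]
y = z − H·x̄ = [8]
S = H·P̄·Hᵀ + R = [88]
K = P̄·Hᵀ·S⁻¹ = [-23/44; -5/88]
x' = x̄ + K·y = [53/11, 94/11]
P' = (I − K·H)·P̄ = [131/22 501/44; 501/44 1999/88]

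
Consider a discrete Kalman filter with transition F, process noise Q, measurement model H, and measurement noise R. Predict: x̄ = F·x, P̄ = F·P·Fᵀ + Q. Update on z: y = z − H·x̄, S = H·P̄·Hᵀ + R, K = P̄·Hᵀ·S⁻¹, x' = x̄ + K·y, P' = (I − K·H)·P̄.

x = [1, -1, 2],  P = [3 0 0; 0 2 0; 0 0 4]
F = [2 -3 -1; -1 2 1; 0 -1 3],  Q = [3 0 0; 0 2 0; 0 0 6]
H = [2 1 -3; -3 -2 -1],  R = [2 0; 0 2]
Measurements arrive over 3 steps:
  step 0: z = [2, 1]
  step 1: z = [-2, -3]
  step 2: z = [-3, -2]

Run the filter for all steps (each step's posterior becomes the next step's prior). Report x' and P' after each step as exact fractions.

step 0: x̄ = F·x = [3, -1, 7]
step 0: P̄ = F·P·Fᵀ + Q = [37 -22 -6; -22 17 8; -6 8 44]
step 0: y = z − H·x̄ = [18, 15]
step 0: S = H·P̄·Hᵀ + R = [499 28; 28 179]
step 0: K = P̄·Hᵀ·S⁻¹ = [14238/88537 -32399/88537; -9801/88537 13404/88537; -23168/88537 -17150/88537]
step 0: x' = x̄ + K·y = [35910/88537, -63895/88537, -54515/88537]
step 0: P' = (I − K·H)·P̄ = [302870/88537 -444100/88537 44388/88537; -444100/88537 683582/88537 -61672/88537; 44388/88537 -61672/88537 24480/88537]
step 1: x̄ = F·x = [318020/88537, -218215/88537, -99650/88537]
step 1: P̄ = F·P·Fᵀ + Q = [12435425/88537 -7398888/88537 3625210/88537; -7398888/88537 4679688/88537 -2179348/88537; 3625210/88537 -2179348/88537 1805156/88537]
step 1: y = z − H·x̄ = [-893849/88537, 152369/88537]
step 1: S = H·P̄·Hᵀ + R = [10822882/88537 -12284512/88537; -12284512/88537 56867019/88537]
step 1: K = P̄·Hᵀ·S⁻¹ = [305374450/2623512211 -1139689221/2623512211; -107945746/2623512211 669461276/2623512211; -687947346/2623512211 -532544218/2623512211]
step 1: x' = x̄ + K·y = [4379156733/2623512211, -4224192991/2623512211, 3076056626/2623512211]
step 1: P' = (I − K·H)·P̄ = [9327531178/2623512211 -13593422676/2623512211 1483630260/2623512211; -13593422676/2623512211 20756427184/2623512211 -2071508892/2623512211; 1483630260/2623512211 -2071508892/2623512211 757215440/2623512211]
step 2: x̄ = F·x = [18354835813/2623512211, -9751486089/2623512211, 13452362869/2623512211]
step 2: P̄ = F·P·Fᵀ + Q = [377503219161/2623512211 -224296364392/2623512211 112658333280/2623512211; -224296364392/2623512211 141477874392/2623512211 -67643065964/2623512211; 112658333280/2623512211 -67643065964/2623512211 55741492762/2623512211]
step 2: y = z − H·x̄ = [5528366437/2623512211, 43766873708/2623512211]
step 2: S = H·P̄·Hᵀ + R = [315184149172/2623512211 -360283031580/2623512211; -360283031580/2623512211 1738250350321/2623512211]
step 2: K = P̄·Hᵀ·S⁻¹ = [9153618494185/79676605490246 -17307782926627/39838302745123; -1547899942955/39838302745123 10166191237928/39838302745123; -20908972679155/79676605490246 -8089744366512/39838302745123]
step 2: x' = x̄ + K·y = [-746910897199/79676605490246, 18258880092122/39838302745123, 94575700983877/79676605490246]
step 2: P' = (I − K·H)·P̄ = [141041517647695/39838302745123 -205493768295814/39838302745123 22478549501797/39838302745123; -205493768295814/39838302745123 313762643420068/39838302745123 -31376364428550/39838302745123; 22478549501797/39838302745123 -31376364428550/39838302745123 11496569084733/39838302745123]

step 0: x' = [35910/88537, -63895/88537, -54515/88537], P' = [302870/88537 -444100/88537 44388/88537; -444100/88537 683582/88537 -61672/88537; 44388/88537 -61672/88537 24480/88537]
step 1: x' = [4379156733/2623512211, -4224192991/2623512211, 3076056626/2623512211], P' = [9327531178/2623512211 -13593422676/2623512211 1483630260/2623512211; -13593422676/2623512211 20756427184/2623512211 -2071508892/2623512211; 1483630260/2623512211 -2071508892/2623512211 757215440/2623512211]
step 2: x' = [-746910897199/79676605490246, 18258880092122/39838302745123, 94575700983877/79676605490246], P' = [141041517647695/39838302745123 -205493768295814/39838302745123 22478549501797/39838302745123; -205493768295814/39838302745123 313762643420068/39838302745123 -31376364428550/39838302745123; 22478549501797/39838302745123 -31376364428550/39838302745123 11496569084733/39838302745123]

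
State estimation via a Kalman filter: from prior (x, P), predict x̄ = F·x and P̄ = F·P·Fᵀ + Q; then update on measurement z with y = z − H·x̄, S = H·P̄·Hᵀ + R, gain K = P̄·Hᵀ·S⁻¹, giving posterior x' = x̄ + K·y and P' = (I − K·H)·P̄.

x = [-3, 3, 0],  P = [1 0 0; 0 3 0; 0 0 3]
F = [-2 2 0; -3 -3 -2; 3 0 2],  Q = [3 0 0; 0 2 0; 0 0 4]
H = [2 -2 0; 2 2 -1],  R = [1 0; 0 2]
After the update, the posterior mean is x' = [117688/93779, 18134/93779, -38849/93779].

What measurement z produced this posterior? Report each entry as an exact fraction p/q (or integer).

x̄ = F·x = [12, 0, -9]
P̄ = F·P·Fᵀ + Q = [19 -12 -6; -12 50 -21; -6 -21 25]
S = H·P̄·Hᵀ + R = [373 -154; -154 315]
K = P̄·Hᵀ·S⁻¹ = [3230/13397 17008/93779; -3446/13397 17085/93779; -388/13397 -24847/93779]
x' − x̄ = [-1007660/93779, 18134/93779, 805162/93779] = K·y
y = (KᵀK)⁻¹·Kᵀ·(x' − x̄) = [-22, -30]
z = y + H·x̄ = [-22, -30] + [24, 33] = [2, 3]

z = [2, 3]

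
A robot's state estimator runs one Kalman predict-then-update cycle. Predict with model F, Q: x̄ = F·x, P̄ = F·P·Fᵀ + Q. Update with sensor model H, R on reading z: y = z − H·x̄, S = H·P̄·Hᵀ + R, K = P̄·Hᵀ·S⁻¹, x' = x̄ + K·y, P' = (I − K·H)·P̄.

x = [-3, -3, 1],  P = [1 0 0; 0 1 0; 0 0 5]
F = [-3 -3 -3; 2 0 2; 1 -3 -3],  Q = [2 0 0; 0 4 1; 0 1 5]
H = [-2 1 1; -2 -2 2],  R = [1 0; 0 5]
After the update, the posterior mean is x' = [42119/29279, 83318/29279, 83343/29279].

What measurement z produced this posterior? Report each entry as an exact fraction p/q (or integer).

z = [3, -2]

x̄ = F·x = [15, -4, 3]
P̄ = F·P·Fᵀ + Q = [65 -36 51; -36 28 -27; 51 -27 60]
S = H·P̄·Hᵀ + R = [235 -54; -54 137]
K = P̄·Hᵀ·S⁻¹ = [-13379/29279 4130/29279; 7949/29279 -4988/29279; -5565/29279 13194/29279]
x' − x̄ = [-397066/29279, 200434/29279, -4494/29279] = K·y
y = (KᵀK)⁻¹·Kᵀ·(x' − x̄) = [34, 14]
z = y + H·x̄ = [34, 14] + [-31, -16] = [3, -2]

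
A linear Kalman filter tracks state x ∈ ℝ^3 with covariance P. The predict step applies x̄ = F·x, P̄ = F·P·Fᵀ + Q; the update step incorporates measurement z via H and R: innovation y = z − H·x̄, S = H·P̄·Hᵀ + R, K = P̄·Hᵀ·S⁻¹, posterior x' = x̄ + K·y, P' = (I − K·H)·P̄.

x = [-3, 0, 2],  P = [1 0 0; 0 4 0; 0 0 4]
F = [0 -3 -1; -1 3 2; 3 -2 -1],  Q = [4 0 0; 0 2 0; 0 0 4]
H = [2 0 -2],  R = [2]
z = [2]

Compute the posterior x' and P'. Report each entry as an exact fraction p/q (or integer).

x̄ = F·x = [-2, 7, -11]
P̄ = F·P·Fᵀ + Q = [44 -44 28; -44 55 -35; 28 -35 33]
y = z − H·x̄ = [-16]
S = H·P̄·Hᵀ + R = [86]
K = P̄·Hᵀ·S⁻¹ = [16/43; -9/43; -5/43]
x' = x̄ + K·y = [-342/43, 445/43, -393/43]
P' = (I − K·H)·P̄ = [1380/43 -1604/43 1364/43; -1604/43 2203/43 -1595/43; 1364/43 -1595/43 1369/43]

x' = [-342/43, 445/43, -393/43]
P' = [1380/43 -1604/43 1364/43; -1604/43 2203/43 -1595/43; 1364/43 -1595/43 1369/43]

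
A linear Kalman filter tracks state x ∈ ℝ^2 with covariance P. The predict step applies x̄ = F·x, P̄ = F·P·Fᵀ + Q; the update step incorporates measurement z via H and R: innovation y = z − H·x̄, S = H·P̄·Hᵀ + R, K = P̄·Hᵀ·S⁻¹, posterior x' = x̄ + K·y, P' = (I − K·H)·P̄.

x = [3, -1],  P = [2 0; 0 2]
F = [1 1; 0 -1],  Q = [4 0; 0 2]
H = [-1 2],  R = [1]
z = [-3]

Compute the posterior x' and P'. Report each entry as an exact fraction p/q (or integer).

x̄ = F·x = [2, 1]
P̄ = F·P·Fᵀ + Q = [8 -2; -2 4]
y = z − H·x̄ = [-3]
S = H·P̄·Hᵀ + R = [33]
K = P̄·Hᵀ·S⁻¹ = [-4/11; 10/33]
x' = x̄ + K·y = [34/11, 1/11]
P' = (I − K·H)·P̄ = [40/11 18/11; 18/11 32/33]

x' = [34/11, 1/11]
P' = [40/11 18/11; 18/11 32/33]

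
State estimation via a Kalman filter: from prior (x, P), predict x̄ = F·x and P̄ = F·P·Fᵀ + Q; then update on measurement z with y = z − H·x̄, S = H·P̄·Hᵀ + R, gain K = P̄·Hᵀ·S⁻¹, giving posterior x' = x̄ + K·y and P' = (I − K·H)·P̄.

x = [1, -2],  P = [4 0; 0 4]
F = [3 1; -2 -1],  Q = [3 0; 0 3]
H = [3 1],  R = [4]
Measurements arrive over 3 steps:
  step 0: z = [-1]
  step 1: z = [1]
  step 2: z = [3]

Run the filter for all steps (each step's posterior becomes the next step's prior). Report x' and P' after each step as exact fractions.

step 0: x' = [-79/123, 122/123], P' = [377/246 -727/246; -727/246 1937/246]
step 1: x' = [299/1581, 100/527], P' = [1597/1581 -2767/1581; -2767/1581 24347/4743]
step 2: x' = [919841/782943, -161498/260981], P' = [792628/782943 -456312/260981; -456312/260981 1328024/260981]

step 0: x̄ = F·x = [1, 0]
step 0: P̄ = F·P·Fᵀ + Q = [43 -28; -28 23]
step 0: y = z − H·x̄ = [-4]
step 0: S = H·P̄·Hᵀ + R = [246]
step 0: K = P̄·Hᵀ·S⁻¹ = [101/246; -61/246]
step 0: x' = x̄ + K·y = [-79/123, 122/123]
step 0: P' = (I − K·H)·P̄ = [377/246 -727/246; -727/246 1937/246]
step 1: x̄ = F·x = [-115/123, 12/41]
step 1: P̄ = F·P·Fᵀ + Q = [853/123 -94/41; -94/41 425/82]
step 1: y = z − H·x̄ = [144/41]
step 1: S = H·P̄·Hᵀ + R = [4743/82]
step 1: K = P̄·Hᵀ·S⁻¹ = [506/1581; -139/4743]
step 1: x' = x̄ + K·y = [299/1581, 100/527]
step 1: P' = (I − K·H)·P̄ = [1597/1581 -2767/1581; -2767/1581 24347/4743]
step 2: x̄ = F·x = [399/527, -898/1581]
step 2: P̄ = F·P·Fᵀ + Q = [31889/4743 -11588/4743; -11588/4743 24536/4743]
step 2: y = z − H·x̄ = [2050/1581]
step 2: S = H·P̄·Hᵀ + R = [260981/4743]
step 2: K = P̄·Hᵀ·S⁻¹ = [84079/260981; -10228/260981]
step 2: x' = x̄ + K·y = [919841/782943, -161498/260981]
step 2: P' = (I − K·H)·P̄ = [792628/782943 -456312/260981; -456312/260981 1328024/260981]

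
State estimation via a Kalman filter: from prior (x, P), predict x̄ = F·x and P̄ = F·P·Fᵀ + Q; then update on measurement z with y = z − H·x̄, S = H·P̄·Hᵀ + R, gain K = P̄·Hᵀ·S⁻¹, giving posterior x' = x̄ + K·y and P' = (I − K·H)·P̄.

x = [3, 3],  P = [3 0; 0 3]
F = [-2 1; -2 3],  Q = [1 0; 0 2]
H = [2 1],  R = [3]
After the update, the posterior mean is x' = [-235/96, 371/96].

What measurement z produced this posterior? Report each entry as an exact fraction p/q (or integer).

x̄ = F·x = [-3, 3]
P̄ = F·P·Fᵀ + Q = [16 21; 21 41]
S = H·P̄·Hᵀ + R = [192]
K = P̄·Hᵀ·S⁻¹ = [53/192; 83/192]
x' − x̄ = [53/96, 83/96] = K·y
y = (KᵀK)⁻¹·Kᵀ·(x' − x̄) = [2]
z = y + H·x̄ = [2] + [-3] = [-1]

z = [-1]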